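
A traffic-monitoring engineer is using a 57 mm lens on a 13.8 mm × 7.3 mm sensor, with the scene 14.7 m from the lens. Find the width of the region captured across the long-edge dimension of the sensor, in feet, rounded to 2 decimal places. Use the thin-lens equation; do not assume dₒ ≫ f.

11.63 ft

dₒ: 14.7 m = 14700 mm.
Similar triangles through the lens centre give W/dₒ = w/dᵢ; with 1/f = 1/dₒ + 1/dᵢ this gives W = w·(dₒ − f)/f.
W = 13.8 mm × (14700 − 57) / 57 = 13.8 × 256.8947 ≈ 3545.147 mm = 3545.147/304.8 ft = 11.6311 ft.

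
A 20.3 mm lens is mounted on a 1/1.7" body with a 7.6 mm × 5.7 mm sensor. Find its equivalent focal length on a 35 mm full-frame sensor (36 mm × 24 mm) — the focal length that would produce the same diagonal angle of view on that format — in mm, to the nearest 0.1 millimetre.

92.5 mm

Sensor diagonal = √(7.6² + 5.7²) = √90.2500 ≈ 9.5000 mm.
Sensor diagonal = √(36² + 24²) = √1872.0000 ≈ 43.2666 mm.
Equal angle of view means equal diagonal/f ratio, so f₂ = f₁ · (diagonal₂/diagonal₁) = 20.3 × 43.2666/9.5000.
f₂ = 20.3 × 4.55438 ≈ 92.454 mm.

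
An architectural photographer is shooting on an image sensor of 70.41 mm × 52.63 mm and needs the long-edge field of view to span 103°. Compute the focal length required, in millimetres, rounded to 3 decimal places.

From α = 2·arctan(w/2f) we get f = w / (2·tan(α/2)).
With w = 70.41 mm and α/2 = 51.5°, tan(α/2) ≈ 1.25717, so f ≈ 70.41 / 2.51434 ≈ 28.0033 mm.

28.003 mm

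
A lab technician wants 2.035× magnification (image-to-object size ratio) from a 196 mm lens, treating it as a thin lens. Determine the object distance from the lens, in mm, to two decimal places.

292.31 mm

With m = dᵢ/dₒ and 1/f = 1/dₒ + 1/dᵢ, substituting dᵢ = m·dₒ gives 1/f = (1 + 1/m)/dₒ, hence dₒ = f·(1 + 1/m).
dₒ = 196 × (1 + 1/2.035) = 196 × 1.49140 ≈ 292.314 mm.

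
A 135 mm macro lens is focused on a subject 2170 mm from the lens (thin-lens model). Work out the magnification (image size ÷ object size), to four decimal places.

0.0663×

Thin lens: 1/f = 1/dₒ + 1/dᵢ → 1/dᵢ = 1/135 − 1/2170 = 0.0069466 mm⁻¹, so dᵢ ≈ 143.9558 mm.
Magnification m = dᵢ/dₒ = 143.9558/2170 ≈ 0.06634.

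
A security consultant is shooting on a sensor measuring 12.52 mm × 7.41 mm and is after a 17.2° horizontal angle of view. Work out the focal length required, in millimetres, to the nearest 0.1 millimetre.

From α = 2·arctan(w/2f) we get f = w / (2·tan(α/2)).
With w = 12.52 mm and α/2 = 8.6°, tan(α/2) ≈ 0.15124, so f ≈ 12.52 / 0.30247 ≈ 41.3923 mm.

41.4 mm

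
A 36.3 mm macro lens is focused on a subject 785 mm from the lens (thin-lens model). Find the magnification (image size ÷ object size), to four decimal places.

0.0485×

Thin lens: 1/f = 1/dₒ + 1/dᵢ → 1/dᵢ = 1/36.3 − 1/785 = 0.0262743 mm⁻¹, so dᵢ ≈ 38.0600 mm.
Magnification m = dᵢ/dₒ = 38.0600/785 ≈ 0.04848.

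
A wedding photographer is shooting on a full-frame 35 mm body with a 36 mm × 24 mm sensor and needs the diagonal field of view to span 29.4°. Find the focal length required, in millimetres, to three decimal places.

Sensor diagonal = √(36² + 24²) = √1872.0000 ≈ 43.2666 mm.
From α = 2·arctan(d/2f) we get f = d / (2·tan(α/2)).
With d = 43.2666 mm and α/2 = 14.7°, tan(α/2) ≈ 0.26235, so f ≈ 43.2666 / 0.52469 ≈ 82.4613 mm.

82.461 mm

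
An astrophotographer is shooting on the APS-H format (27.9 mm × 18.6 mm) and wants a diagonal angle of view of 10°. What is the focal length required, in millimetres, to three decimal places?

191.634 mm

Sensor diagonal = √(27.9² + 18.6²) = √1124.3700 ≈ 33.5316 mm.
From α = 2·arctan(d/2f) we get f = d / (2·tan(α/2)).
With d = 33.5316 mm and α/2 = 5°, tan(α/2) ≈ 0.08749, so f ≈ 33.5316 / 0.17498 ≈ 191.6341 mm.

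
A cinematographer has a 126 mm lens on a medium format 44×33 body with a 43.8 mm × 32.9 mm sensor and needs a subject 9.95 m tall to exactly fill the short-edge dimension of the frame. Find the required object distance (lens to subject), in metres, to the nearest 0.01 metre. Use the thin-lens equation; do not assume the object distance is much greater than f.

W: 9.95 m = 9950 mm.
Magnification m = h/W = dᵢ/dₒ; combined with 1/f = 1/dₒ + 1/dᵢ this gives dₒ = f·(1 + W/h).
dₒ = 126 mm × (1 + 9950/32.9) = 126 × 303.4316 ≈ 38232.383 mm = 38.2324 m.

38.23 m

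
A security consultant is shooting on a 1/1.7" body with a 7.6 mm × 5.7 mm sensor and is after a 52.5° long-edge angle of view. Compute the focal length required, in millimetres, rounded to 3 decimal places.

7.706 mm

From α = 2·arctan(w/2f) we get f = w / (2·tan(α/2)).
With w = 7.6 mm and α/2 = 26.25°, tan(α/2) ≈ 0.49315, so f ≈ 7.6 / 0.98629 ≈ 7.7056 mm.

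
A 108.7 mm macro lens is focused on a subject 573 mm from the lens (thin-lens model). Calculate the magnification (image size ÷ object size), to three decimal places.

Thin lens: 1/f = 1/dₒ + 1/dᵢ → 1/dᵢ = 1/108.7 − 1/573 = 0.0074544 mm⁻¹, so dᵢ ≈ 134.1484 mm.
Magnification m = dᵢ/dₒ = 134.1484/573 ≈ 0.23412.

0.234×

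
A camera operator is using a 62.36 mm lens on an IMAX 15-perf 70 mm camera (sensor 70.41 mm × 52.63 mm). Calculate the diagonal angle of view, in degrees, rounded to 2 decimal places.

Sensor diagonal = √(70.41² + 52.63²) = √7727.4850 ≈ 87.9061 mm.
Angle of view α = 2·arctan(d/2f) with d = 87.9061 mm and f = 62.36 mm.
d/2f = 0.70483; arctan(0.70483) ≈ 35.1772°, so α ≈ 70.3545°.

70.35°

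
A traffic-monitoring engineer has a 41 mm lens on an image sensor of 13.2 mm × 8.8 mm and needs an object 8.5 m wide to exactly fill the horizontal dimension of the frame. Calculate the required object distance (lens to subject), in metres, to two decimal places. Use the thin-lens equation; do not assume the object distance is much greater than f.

26.44 m

W: 8.5 m = 8500 mm.
Magnification m = w/W = dᵢ/dₒ; combined with 1/f = 1/dₒ + 1/dᵢ this gives dₒ = f·(1 + W/w).
dₒ = 41 mm × (1 + 8500/13.2) = 41 × 644.9394 ≈ 26442.515 mm = 26.4425 m.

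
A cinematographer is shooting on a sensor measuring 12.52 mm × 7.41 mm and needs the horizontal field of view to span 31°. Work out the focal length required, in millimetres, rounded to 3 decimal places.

From α = 2·arctan(w/2f) we get f = w / (2·tan(α/2)).
With w = 12.52 mm and α/2 = 15.5°, tan(α/2) ≈ 0.27732, so f ≈ 12.52 / 0.55465 ≈ 22.5728 mm.

22.573 mm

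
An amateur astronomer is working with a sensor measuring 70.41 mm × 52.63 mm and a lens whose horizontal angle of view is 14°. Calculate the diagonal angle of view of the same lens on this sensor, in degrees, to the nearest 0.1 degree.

From the horizontal AOV: f = 70.41 / (2·tan(7°)) = 70.41 / 0.24557 ≈ 286.7217 mm.
Sensor diagonal = √(70.41² + 52.63²) = √7727.4850 ≈ 87.9061 mm.
Diagonal AOV = 2·arctan(87.9061 / (2 × 286.7217)) = 2·arctan(0.15330) ≈ 17.4306°.

17.4°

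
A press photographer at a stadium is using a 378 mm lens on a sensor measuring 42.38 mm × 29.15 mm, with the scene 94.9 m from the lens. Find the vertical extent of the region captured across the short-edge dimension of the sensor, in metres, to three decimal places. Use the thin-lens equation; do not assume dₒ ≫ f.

dₒ: 94.9 m = 94900 mm.
Similar triangles through the lens centre give W/dₒ = h/dᵢ; with 1/f = 1/dₒ + 1/dᵢ this gives W = h·(dₒ − f)/f.
W = 29.15 mm × (94900 − 378) / 378 = 29.15 × 250.0582 ≈ 7289.197 mm = 7.2892 m.

7.289 m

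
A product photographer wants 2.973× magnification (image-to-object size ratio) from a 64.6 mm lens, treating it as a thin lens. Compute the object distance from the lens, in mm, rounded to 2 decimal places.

With m = dᵢ/dₒ and 1/f = 1/dₒ + 1/dᵢ, substituting dᵢ = m·dₒ gives 1/f = (1 + 1/m)/dₒ, hence dₒ = f·(1 + 1/m).
dₒ = 64.6 × (1 + 1/2.973) = 64.6 × 1.33636 ≈ 86.329 mm.

86.33 mm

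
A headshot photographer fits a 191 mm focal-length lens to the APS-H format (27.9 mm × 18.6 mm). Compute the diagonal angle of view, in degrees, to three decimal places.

10.033°

Sensor diagonal = √(27.9² + 18.6²) = √1124.3700 ≈ 33.5316 mm.
Angle of view α = 2·arctan(d/2f) with d = 33.5316 mm and f = 191 mm.
d/2f = 0.08778; arctan(0.08778) ≈ 5.0165°, so α ≈ 10.0330°.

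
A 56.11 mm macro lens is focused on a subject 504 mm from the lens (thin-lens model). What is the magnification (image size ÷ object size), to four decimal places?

0.1253×

Thin lens: 1/f = 1/dₒ + 1/dᵢ → 1/dᵢ = 1/56.11 − 1/504 = 0.0158380 mm⁻¹, so dᵢ ≈ 63.1393 mm.
Magnification m = dᵢ/dₒ = 63.1393/504 ≈ 0.12528.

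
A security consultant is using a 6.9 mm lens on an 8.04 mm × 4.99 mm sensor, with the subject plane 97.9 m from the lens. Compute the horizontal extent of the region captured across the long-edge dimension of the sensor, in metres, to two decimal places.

dₒ: 97.9 m = 97900 mm.
Similar triangles through the lens centre give W/dₒ = w/dᵢ; with 1/f = 1/dₒ + 1/dᵢ this gives W = w·(dₒ − f)/f.
W = 8.04 mm × (97900 − 6.9) / 6.9 = 8.04 × 14187.4058 ≈ 114066.743 mm = 114.067 m.

114.07 m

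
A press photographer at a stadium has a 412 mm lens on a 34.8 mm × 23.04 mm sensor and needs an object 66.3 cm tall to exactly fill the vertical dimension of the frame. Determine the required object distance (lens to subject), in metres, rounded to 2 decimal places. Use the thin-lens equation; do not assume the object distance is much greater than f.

12.27 m

W: 66.3 cm = 663 mm.
Magnification m = h/W = dᵢ/dₒ; combined with 1/f = 1/dₒ + 1/dᵢ this gives dₒ = f·(1 + W/h).
dₒ = 412 mm × (1 + 663/23.04) = 412 × 29.7760 ≈ 12267.729 mm = 12.2677 m.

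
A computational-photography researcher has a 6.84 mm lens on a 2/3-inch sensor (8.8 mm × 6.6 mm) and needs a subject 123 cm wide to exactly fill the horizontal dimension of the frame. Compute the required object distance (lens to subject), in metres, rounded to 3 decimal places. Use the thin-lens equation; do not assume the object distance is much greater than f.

0.963 m

W: 123 cm = 1230 mm.
Magnification m = w/W = dᵢ/dₒ; combined with 1/f = 1/dₒ + 1/dᵢ this gives dₒ = f·(1 + W/w).
dₒ = 6.84 mm × (1 + 1230/8.8) = 6.84 × 140.7727 ≈ 962.885 mm = 0.962885 m.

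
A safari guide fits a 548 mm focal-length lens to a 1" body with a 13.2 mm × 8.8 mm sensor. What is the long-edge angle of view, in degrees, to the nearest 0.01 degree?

1.38°

Angle of view α = 2·arctan(w/2f) with w = 13.2 mm and f = 548 mm.
w/2f = 0.01204; arctan(0.01204) ≈ 0.6900°, so α ≈ 1.3801°.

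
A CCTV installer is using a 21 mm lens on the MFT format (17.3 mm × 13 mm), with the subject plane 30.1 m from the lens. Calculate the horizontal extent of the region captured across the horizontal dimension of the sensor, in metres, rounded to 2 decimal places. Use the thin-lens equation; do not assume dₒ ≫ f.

24.78 m

dₒ: 30.1 m = 30100 mm.
Similar triangles through the lens centre give W/dₒ = w/dᵢ; with 1/f = 1/dₒ + 1/dᵢ this gives W = w·(dₒ − f)/f.
W = 17.3 mm × (30100 − 21) / 21 = 17.3 × 1432.3333 ≈ 24779.367 mm = 24.7794 m.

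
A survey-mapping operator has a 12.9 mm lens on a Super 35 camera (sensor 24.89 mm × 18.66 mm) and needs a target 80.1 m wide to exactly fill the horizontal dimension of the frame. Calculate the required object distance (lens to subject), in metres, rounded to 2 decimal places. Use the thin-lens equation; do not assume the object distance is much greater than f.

W: 80.1 m = 80100 mm.
Magnification m = w/W = dᵢ/dₒ; combined with 1/f = 1/dₒ + 1/dᵢ this gives dₒ = f·(1 + W/w).
dₒ = 12.9 mm × (1 + 80100/24.89) = 12.9 × 3219.1599 ≈ 41527.163 mm = 41.5272 m.

41.53 m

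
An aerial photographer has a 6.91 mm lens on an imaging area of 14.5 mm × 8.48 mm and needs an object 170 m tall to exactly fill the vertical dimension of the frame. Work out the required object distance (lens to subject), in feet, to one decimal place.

W: 170 m = 170000 mm.
Magnification m = h/W = dᵢ/dₒ; combined with 1/f = 1/dₒ + 1/dᵢ this gives dₒ = f·(1 + W/h).
dₒ = 6.91 mm × (1 + 170000/8.48) = 6.91 × 20048.1698 ≈ 138532.853 mm = 138532.853/304.8 ft = 454.504 ft.

454.5 ft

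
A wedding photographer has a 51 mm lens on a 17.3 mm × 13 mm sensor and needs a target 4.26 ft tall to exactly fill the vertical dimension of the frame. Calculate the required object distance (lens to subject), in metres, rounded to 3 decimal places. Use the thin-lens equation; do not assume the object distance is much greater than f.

5.145 m

W: 4.26 ft × 304.8 mm/ft = 1298.45 mm.
Magnification m = h/W = dᵢ/dₒ; combined with 1/f = 1/dₒ + 1/dᵢ this gives dₒ = f·(1 + W/h).
dₒ = 51 mm × (1 + 1298.45/13) = 51 × 100.8806 ≈ 5144.911 mm = 5.14491 m.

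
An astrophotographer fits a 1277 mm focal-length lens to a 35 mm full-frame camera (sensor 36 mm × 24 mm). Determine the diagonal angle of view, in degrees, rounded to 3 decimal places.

1.941°

Sensor diagonal = √(36² + 24²) = √1872.0000 ≈ 43.2666 mm.
Angle of view α = 2·arctan(d/2f) with d = 43.2666 mm and f = 1277 mm.
d/2f = 0.01694; arctan(0.01694) ≈ 0.9705°, so α ≈ 1.9411°.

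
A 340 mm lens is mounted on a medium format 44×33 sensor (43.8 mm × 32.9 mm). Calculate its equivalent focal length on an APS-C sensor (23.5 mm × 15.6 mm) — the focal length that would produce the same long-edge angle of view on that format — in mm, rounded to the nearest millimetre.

182 mm

Equal angle of view means equal width/f ratio, so f₂ = f₁ · (width₂/width₁) = 340 × 23.5/43.8.
f₂ = 340 × 0.53653 ≈ 182.420 mm.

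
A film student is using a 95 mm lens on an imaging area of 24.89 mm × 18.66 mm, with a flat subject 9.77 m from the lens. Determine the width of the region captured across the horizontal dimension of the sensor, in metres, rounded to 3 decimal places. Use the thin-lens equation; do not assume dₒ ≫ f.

2.535 m

dₒ: 9.77 m = 9770 mm.
Similar triangles through the lens centre give W/dₒ = w/dᵢ; with 1/f = 1/dₒ + 1/dᵢ this gives W = w·(dₒ − f)/f.
W = 24.89 mm × (9770 − 95) / 95 = 24.89 × 101.8421 ≈ 2534.850 mm = 2.53485 m.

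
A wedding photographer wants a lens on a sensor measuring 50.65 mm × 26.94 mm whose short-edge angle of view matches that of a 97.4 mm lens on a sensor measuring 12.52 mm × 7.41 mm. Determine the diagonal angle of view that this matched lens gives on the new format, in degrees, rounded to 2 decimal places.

9.26°

Equal short-edge AOV ⇒ f₂ = f₁ · 26.94/7.41 = 97.4 × 3.63563 ≈ 354.1101 mm.
Sensor diagonal = √(50.65² + 26.94²) = √3291.1861 ≈ 57.3689 mm.
Diagonal AOV on the new format = 2·arctan(57.3689 / (2 × 354.1101)) = 2·arctan(0.08100) ≈ 9.2622°.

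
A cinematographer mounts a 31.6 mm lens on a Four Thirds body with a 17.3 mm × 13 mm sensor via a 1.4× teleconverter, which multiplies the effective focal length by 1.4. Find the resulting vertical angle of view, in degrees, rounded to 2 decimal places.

16.72°

Effective focal length f = 31.6 × 1.4 = 44.24 mm.
α = 2·arctan(13 / (2 × 44.24)) = 2·arctan(0.14693) ≈ 16.7169°.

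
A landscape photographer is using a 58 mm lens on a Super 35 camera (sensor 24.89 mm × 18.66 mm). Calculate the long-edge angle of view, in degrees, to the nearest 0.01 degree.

Angle of view α = 2·arctan(w/2f) with w = 24.89 mm and f = 58 mm.
w/2f = 0.21457; arctan(0.21457) ≈ 12.1103°, so α ≈ 24.2205°.

24.22°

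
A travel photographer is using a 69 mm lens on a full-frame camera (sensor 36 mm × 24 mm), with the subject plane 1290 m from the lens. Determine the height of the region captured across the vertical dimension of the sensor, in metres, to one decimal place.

dₒ: 1290 m = 1.29e+06 mm.
Similar triangles through the lens centre give W/dₒ = h/dᵢ; with 1/f = 1/dₒ + 1/dᵢ this gives W = h·(dₒ − f)/f.
W = 24 mm × (1.29e+06 − 69) / 69 = 24 × 18694.6522 ≈ 448671.652 mm = 448.672 m.

448.7 m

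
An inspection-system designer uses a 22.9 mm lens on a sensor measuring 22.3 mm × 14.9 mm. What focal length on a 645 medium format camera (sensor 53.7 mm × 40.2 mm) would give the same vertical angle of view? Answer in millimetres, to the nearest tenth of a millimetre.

61.8 mm

Equal angle of view means equal height/f ratio, so f₂ = f₁ · (height₂/height₁) = 22.9 × 40.2/14.9.
f₂ = 22.9 × 2.69799 ≈ 61.784 mm.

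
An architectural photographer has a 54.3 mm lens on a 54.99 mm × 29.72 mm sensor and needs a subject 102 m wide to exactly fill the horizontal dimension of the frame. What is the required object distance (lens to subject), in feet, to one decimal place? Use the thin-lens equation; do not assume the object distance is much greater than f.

330.6 ft

W: 102 m = 102000 mm.
Magnification m = w/W = dᵢ/dₒ; combined with 1/f = 1/dₒ + 1/dᵢ this gives dₒ = f·(1 + W/w).
dₒ = 54.3 mm × (1 + 102000/54.99) = 54.3 × 1855.8827 ≈ 100774.431 mm = 100774.431/304.8 ft = 330.625 ft.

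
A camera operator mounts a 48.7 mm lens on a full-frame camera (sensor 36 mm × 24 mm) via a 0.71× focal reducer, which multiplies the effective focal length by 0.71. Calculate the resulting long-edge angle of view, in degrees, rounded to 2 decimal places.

55.00°

Effective focal length f = 48.7 × 0.71 = 34.577 mm.
α = 2·arctan(36 / (2 × 34.577)) = 2·arctan(0.52058) ≈ 55.0009°.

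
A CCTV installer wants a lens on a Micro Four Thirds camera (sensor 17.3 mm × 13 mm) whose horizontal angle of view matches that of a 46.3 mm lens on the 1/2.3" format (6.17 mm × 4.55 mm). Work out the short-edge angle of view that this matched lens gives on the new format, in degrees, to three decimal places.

5.733°

Equal horizontal AOV ⇒ f₂ = f₁ · 17.3/6.17 = 46.3 × 2.80389 ≈ 129.8201 mm.
Short-edge AOV on the new format = 2·arctan(13 / (2 × 129.8201)) = 2·arctan(0.05007) ≈ 5.7327°.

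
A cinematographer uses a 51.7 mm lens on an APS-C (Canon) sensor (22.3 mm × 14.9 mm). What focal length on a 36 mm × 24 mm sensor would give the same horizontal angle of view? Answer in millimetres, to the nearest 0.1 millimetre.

83.5 mm

Equal angle of view means equal width/f ratio, so f₂ = f₁ · (width₂/width₁) = 51.7 × 36/22.3.
f₂ = 51.7 × 1.61435 ≈ 83.462 mm.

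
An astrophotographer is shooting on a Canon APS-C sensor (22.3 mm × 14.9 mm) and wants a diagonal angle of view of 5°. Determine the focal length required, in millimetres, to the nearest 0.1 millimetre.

307.1 mm

Sensor diagonal = √(22.3² + 14.9²) = √719.3000 ≈ 26.8198 mm.
From α = 2·arctan(d/2f) we get f = d / (2·tan(α/2)).
With d = 26.8198 mm and α/2 = 2.5°, tan(α/2) ≈ 0.04366, so f ≈ 26.8198 / 0.08732 ≈ 307.1368 mm.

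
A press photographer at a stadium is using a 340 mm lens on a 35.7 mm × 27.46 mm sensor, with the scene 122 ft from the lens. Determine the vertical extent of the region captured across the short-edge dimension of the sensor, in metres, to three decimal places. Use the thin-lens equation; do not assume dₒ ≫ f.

2.976 m

dₒ: 122 ft × 304.8 mm/ft = 37185.60 mm.
Similar triangles through the lens centre give W/dₒ = h/dᵢ; with 1/f = 1/dₒ + 1/dᵢ this gives W = h·(dₒ − f)/f.
W = 27.46 mm × (37185.6 − 340) / 340 = 27.46 × 108.3694 ≈ 2975.824 mm = 2.97582 m.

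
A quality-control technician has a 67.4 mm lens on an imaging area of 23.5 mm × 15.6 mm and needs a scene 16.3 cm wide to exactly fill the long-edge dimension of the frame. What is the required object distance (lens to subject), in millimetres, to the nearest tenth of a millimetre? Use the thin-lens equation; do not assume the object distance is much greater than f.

W: 16.3 cm = 163 mm.
Magnification m = w/W = dᵢ/dₒ; combined with 1/f = 1/dₒ + 1/dᵢ this gives dₒ = f·(1 + W/w).
dₒ = 67.4 mm × (1 + 163/23.5) = 67.4 × 7.9362 ≈ 534.898 mm.

534.9 mm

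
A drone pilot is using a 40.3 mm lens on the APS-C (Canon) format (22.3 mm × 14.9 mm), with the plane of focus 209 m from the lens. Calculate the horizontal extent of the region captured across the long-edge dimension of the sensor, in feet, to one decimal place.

379.4 ft

dₒ: 209 m = 209000 mm.
Similar triangles through the lens centre give W/dₒ = w/dᵢ; with 1/f = 1/dₒ + 1/dᵢ this gives W = w·(dₒ − f)/f.
W = 22.3 mm × (209000 − 40.3) / 40.3 = 22.3 × 5185.1042 ≈ 115627.824 mm = 115627.824/304.8 ft = 379.356 ft.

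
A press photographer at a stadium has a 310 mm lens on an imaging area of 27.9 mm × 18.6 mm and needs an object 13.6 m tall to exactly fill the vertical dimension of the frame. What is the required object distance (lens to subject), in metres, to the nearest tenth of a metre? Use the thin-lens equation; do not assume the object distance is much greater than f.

227.0 m

W: 13.6 m = 13600 mm.
Magnification m = h/W = dᵢ/dₒ; combined with 1/f = 1/dₒ + 1/dᵢ this gives dₒ = f·(1 + W/h).
dₒ = 310 mm × (1 + 13600/18.6) = 310 × 732.1828 ≈ 226976.667 mm = 226.977 m.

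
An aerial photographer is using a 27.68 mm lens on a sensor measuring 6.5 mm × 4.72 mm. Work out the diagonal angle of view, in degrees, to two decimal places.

16.51°

Sensor diagonal = √(6.5² + 4.72²) = √64.5284 ≈ 8.0330 mm.
Angle of view α = 2·arctan(d/2f) with d = 8.0330 mm and f = 27.68 mm.
d/2f = 0.14510; arctan(0.14510) ≈ 8.2562°, so α ≈ 16.5124°.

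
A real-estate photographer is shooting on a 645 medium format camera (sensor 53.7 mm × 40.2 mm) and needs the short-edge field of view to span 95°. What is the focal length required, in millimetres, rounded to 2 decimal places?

18.42 mm

From α = 2·arctan(h/2f) we get f = h / (2·tan(α/2)).
With h = 40.2 mm and α/2 = 47.5°, tan(α/2) ≈ 1.09131, so f ≈ 40.2 / 2.18262 ≈ 18.4183 mm.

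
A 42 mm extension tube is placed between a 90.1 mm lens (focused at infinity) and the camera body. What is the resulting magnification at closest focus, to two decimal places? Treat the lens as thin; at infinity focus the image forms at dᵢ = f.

0.47×

The tube moves the image plane from f to f + e, so dᵢ = 90.1 + 42 = 132.1 mm. Focus is achieved when 1/f = 1/dₒ + 1/dᵢ, giving dₒ = 1/(1/f − 1/(f+e)).
Magnification m = dᵢ/dₒ = (f+e)·(1/f − 1/(f+e)) = e/f = 42/90.1 ≈ 0.4661.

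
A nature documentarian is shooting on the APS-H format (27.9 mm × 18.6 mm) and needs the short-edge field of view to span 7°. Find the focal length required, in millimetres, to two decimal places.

From α = 2·arctan(h/2f) we get f = h / (2·tan(α/2)).
With h = 18.6 mm and α/2 = 3.5°, tan(α/2) ≈ 0.06116, so f ≈ 18.6 / 0.12233 ≈ 152.0537 mm.

152.05 mm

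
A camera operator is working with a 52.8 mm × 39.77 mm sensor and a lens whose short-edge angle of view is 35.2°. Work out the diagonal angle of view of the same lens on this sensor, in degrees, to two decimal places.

55.60°

From the short-edge AOV: f = 39.77 / (2·tan(17.6°)) = 39.77 / 0.63444 ≈ 62.6855 mm.
Sensor diagonal = √(52.8² + 39.77²) = √4369.4929 ≈ 66.1021 mm.
Diagonal AOV = 2·arctan(66.1021 / (2 × 62.6855)) = 2·arctan(0.52725) ≈ 55.6011°.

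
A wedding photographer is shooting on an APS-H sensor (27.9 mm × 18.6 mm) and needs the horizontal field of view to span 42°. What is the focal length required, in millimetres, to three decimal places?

36.341 mm

From α = 2·arctan(w/2f) we get f = w / (2·tan(α/2)).
With w = 27.9 mm and α/2 = 21°, tan(α/2) ≈ 0.38386, so f ≈ 27.9 / 0.76773 ≈ 36.3410 mm.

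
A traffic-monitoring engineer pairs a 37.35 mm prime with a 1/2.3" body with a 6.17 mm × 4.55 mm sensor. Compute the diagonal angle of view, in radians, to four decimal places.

Sensor diagonal = √(6.17² + 4.55²) = √58.7714 ≈ 7.6663 mm.
Angle of view α = 2·arctan(d/2f) with d = 7.6663 mm and f = 37.35 mm.
d/2f = 0.10263; arctan(0.10263) ≈ 0.1023 rad, so α ≈ 0.2045 rad.

0.2045 rad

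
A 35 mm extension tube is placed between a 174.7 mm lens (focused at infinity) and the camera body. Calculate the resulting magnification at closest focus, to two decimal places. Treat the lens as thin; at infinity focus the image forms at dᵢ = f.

The tube moves the image plane from f to f + e, so dᵢ = 174.7 + 35 = 209.7 mm. Focus is achieved when 1/f = 1/dₒ + 1/dᵢ, giving dₒ = 1/(1/f − 1/(f+e)).
Magnification m = dᵢ/dₒ = (f+e)·(1/f − 1/(f+e)) = e/f = 35/174.7 ≈ 0.2003.

0.20×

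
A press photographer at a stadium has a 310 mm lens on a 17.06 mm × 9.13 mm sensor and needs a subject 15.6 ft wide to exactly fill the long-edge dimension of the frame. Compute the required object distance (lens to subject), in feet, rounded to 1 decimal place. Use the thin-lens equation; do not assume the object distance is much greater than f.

W: 15.6 ft × 304.8 mm/ft = 4754.88 mm.
Magnification m = w/W = dᵢ/dₒ; combined with 1/f = 1/dₒ + 1/dᵢ this gives dₒ = f·(1 + W/w).
dₒ = 310 mm × (1 + 4754.88/17.06) = 310 × 279.7151 ≈ 86711.685 mm = 86711.685/304.8 ft = 284.487 ft.

284.5 ft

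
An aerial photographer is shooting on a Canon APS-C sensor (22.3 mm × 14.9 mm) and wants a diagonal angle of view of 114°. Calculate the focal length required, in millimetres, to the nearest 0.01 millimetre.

Sensor diagonal = √(22.3² + 14.9²) = √719.3000 ≈ 26.8198 mm.
From α = 2·arctan(d/2f) we get f = d / (2·tan(α/2)).
With d = 26.8198 mm and α/2 = 57°, tan(α/2) ≈ 1.53986, so f ≈ 26.8198 / 3.07973 ≈ 8.7085 mm.

8.71 mm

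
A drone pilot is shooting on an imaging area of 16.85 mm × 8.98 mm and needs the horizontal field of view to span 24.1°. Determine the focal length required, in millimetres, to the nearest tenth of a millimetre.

From α = 2·arctan(w/2f) we get f = w / (2·tan(α/2)).
With w = 16.85 mm and α/2 = 12.05°, tan(α/2) ≈ 0.21347, so f ≈ 16.85 / 0.42694 ≈ 39.4671 mm.

39.5 mm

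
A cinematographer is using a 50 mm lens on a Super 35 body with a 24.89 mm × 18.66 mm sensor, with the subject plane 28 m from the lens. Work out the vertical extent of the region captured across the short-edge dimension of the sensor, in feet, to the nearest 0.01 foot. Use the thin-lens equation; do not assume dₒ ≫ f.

34.22 ft

dₒ: 28 m = 28000 mm.
Similar triangles through the lens centre give W/dₒ = h/dᵢ; with 1/f = 1/dₒ + 1/dᵢ this gives W = h·(dₒ − f)/f.
W = 18.66 mm × (28000 − 50) / 50 = 18.66 × 559.0000 ≈ 10430.940 mm = 10430.940/304.8 ft = 34.2222 ft.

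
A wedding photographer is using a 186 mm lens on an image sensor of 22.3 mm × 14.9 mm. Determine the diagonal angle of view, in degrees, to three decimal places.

8.247°

Sensor diagonal = √(22.3² + 14.9²) = √719.3000 ≈ 26.8198 mm.
Angle of view α = 2·arctan(d/2f) with d = 26.8198 mm and f = 186 mm.
d/2f = 0.07210; arctan(0.07210) ≈ 4.1237°, so α ≈ 8.2473°.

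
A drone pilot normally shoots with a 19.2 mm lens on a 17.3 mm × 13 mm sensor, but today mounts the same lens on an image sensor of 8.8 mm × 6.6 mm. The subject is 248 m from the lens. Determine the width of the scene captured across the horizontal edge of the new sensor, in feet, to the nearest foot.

The focal length stays 19.2 mm; the relevant sensor dimension is now w = 8.8 mm. Object distance dₒ = 248 m = 248000 mm.
Thin-lens field width W = w·(dₒ − f)/f = 8.8 × (248000 − 19.2)/19.2 ≈ 113657.867 mm = 113657.867/304.8 ft = 372.893 ft.

373 ft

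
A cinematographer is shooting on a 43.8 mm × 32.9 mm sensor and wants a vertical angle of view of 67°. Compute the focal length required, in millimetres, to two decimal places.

24.85 mm

From α = 2·arctan(h/2f) we get f = h / (2·tan(α/2)).
With h = 32.9 mm and α/2 = 33.5°, tan(α/2) ≈ 0.66189, so f ≈ 32.9 / 1.32377 ≈ 24.8532 mm.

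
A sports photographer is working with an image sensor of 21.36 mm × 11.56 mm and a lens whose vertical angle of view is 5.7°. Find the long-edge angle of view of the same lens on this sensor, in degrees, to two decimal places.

10.51°

From the vertical AOV: f = 11.56 / (2·tan(2.85°)) = 11.56 / 0.09957 ≈ 116.1040 mm.
Long-edge AOV = 2·arctan(21.36 / (2 × 116.1040)) = 2·arctan(0.09199) ≈ 10.5113°.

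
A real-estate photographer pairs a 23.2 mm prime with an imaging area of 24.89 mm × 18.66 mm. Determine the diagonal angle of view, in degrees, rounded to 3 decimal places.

Sensor diagonal = √(24.89² + 18.66²) = √967.7077 ≈ 31.1080 mm.
Angle of view α = 2·arctan(d/2f) with d = 31.1080 mm and f = 23.2 mm.
d/2f = 0.67043; arctan(0.67043) ≈ 33.8391°, so α ≈ 67.6783°.

67.678°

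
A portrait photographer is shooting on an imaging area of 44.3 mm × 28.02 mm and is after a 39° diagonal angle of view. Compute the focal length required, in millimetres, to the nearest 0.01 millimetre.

74.01 mm

Sensor diagonal = √(44.3² + 28.02²) = √2747.6104 ≈ 52.4177 mm.
From α = 2·arctan(d/2f) we get f = d / (2·tan(α/2)).
With d = 52.4177 mm and α/2 = 19.5°, tan(α/2) ≈ 0.35412, so f ≈ 52.4177 / 0.70824 ≈ 74.0114 mm.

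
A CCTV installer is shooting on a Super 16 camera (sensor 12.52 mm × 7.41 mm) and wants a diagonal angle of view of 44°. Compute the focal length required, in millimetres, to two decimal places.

18.00 mm

Sensor diagonal = √(12.52² + 7.41²) = √211.6585 ≈ 14.5485 mm.
From α = 2·arctan(d/2f) we get f = d / (2·tan(α/2)).
With d = 14.5485 mm and α/2 = 22°, tan(α/2) ≈ 0.40403, so f ≈ 14.5485 / 0.80805 ≈ 18.0044 mm.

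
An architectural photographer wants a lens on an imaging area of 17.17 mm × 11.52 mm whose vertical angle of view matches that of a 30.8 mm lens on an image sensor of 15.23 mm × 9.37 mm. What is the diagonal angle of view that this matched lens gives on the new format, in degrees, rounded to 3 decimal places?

Equal vertical AOV ⇒ f₂ = f₁ · 11.52/9.37 = 30.8 × 1.22946 ≈ 37.8672 mm.
Sensor diagonal = √(17.17² + 11.52²) = √427.5193 ≈ 20.6765 mm.
Diagonal AOV on the new format = 2·arctan(20.6765 / (2 × 37.8672)) = 2·arctan(0.27301) ≈ 30.5408°.

30.541°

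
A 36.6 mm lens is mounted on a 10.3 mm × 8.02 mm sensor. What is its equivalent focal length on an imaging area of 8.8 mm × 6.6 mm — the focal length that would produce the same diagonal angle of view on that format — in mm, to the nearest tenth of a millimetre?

Sensor diagonal = √(10.3² + 8.02²) = √170.4104 ≈ 13.0541 mm.
Sensor diagonal = √(8.8² + 6.6²) = √121.0000 ≈ 11.0000 mm.
Equal angle of view means equal diagonal/f ratio, so f₂ = f₁ · (diagonal₂/diagonal₁) = 36.6 × 11.0000/13.0541.
f₂ = 36.6 × 0.84264 ≈ 30.841 mm.

30.8 mm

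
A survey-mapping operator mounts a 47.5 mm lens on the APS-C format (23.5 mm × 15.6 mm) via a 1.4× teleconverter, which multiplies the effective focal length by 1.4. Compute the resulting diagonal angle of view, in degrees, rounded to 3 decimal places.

Effective focal length f = 47.5 × 1.4 = 66.5 mm.
Sensor diagonal = √(23.5² + 15.6²) = √795.6100 ≈ 28.2066 mm.
α = 2·arctan(28.207 / (2 × 66.5)) = 2·arctan(0.21208) ≈ 23.9477°.

23.948°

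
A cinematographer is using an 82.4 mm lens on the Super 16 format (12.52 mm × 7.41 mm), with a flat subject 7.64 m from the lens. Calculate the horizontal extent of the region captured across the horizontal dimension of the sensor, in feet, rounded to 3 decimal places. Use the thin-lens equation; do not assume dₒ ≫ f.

dₒ: 7.64 m = 7640 mm.
Similar triangles through the lens centre give W/dₒ = w/dᵢ; with 1/f = 1/dₒ + 1/dᵢ this gives W = w·(dₒ − f)/f.
W = 12.52 mm × (7640 − 82.4) / 82.4 = 12.52 × 91.7184 ≈ 1148.315 mm = 1148.315/304.8 ft = 3.76744 ft.

3.767 ft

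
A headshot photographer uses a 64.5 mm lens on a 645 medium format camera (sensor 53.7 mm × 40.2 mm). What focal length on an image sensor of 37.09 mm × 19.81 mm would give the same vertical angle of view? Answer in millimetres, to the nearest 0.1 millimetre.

Equal angle of view means equal height/f ratio, so f₂ = f₁ · (height₂/height₁) = 64.5 × 19.81/40.2.
f₂ = 64.5 × 0.49279 ≈ 31.785 mm.

31.8 mm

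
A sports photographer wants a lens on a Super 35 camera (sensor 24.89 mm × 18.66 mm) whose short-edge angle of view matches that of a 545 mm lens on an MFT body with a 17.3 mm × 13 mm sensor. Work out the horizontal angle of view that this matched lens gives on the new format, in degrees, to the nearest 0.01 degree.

Equal short-edge AOV ⇒ f₂ = f₁ · 18.66/13 = 545 × 1.43538 ≈ 782.2846 mm.
Horizontal AOV on the new format = 2·arctan(24.89 / (2 × 782.2846)) = 2·arctan(0.01591) ≈ 1.8228°.

1.82°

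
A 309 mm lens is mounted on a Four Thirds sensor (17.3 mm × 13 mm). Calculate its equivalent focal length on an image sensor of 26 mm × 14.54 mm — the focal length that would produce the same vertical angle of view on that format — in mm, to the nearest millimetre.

346 mm

Equal angle of view means equal height/f ratio, so f₂ = f₁ · (height₂/height₁) = 309 × 14.54/13.
f₂ = 309 × 1.11846 ≈ 345.605 mm.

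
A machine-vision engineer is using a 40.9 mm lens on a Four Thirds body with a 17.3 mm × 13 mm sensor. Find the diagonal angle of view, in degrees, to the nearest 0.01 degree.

Sensor diagonal = √(17.3² + 13²) = √468.2900 ≈ 21.6400 mm.
Angle of view α = 2·arctan(d/2f) with d = 21.6400 mm and f = 40.9 mm.
d/2f = 0.26455; arctan(0.26455) ≈ 14.8180°, so α ≈ 29.6360°.

29.64°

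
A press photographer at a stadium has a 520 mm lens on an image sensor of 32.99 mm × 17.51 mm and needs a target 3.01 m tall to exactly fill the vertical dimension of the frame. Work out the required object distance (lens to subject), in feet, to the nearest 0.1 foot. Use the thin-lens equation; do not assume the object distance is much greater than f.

W: 3.01 m = 3010 mm.
Magnification m = h/W = dᵢ/dₒ; combined with 1/f = 1/dₒ + 1/dᵢ this gives dₒ = f·(1 + W/h).
dₒ = 520 mm × (1 + 3010/17.51) = 520 × 172.9018 ≈ 89908.921 mm = 89908.921/304.8 ft = 294.977 ft.

295.0 ft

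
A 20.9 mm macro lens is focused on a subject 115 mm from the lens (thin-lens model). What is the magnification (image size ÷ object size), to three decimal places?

0.222×

Thin lens: 1/f = 1/dₒ + 1/dᵢ → 1/dᵢ = 1/20.9 − 1/115 = 0.0391512 mm⁻¹, so dᵢ ≈ 25.5420 mm.
Magnification m = dᵢ/dₒ = 25.5420/115 ≈ 0.22210.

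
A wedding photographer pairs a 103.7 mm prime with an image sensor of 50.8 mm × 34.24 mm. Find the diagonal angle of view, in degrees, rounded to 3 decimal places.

Sensor diagonal = √(50.8² + 34.24²) = √3753.0176 ≈ 61.2619 mm.
Angle of view α = 2·arctan(d/2f) with d = 61.2619 mm and f = 103.7 mm.
d/2f = 0.29538; arctan(0.29538) ≈ 16.4561°, so α ≈ 32.9122°.

32.912°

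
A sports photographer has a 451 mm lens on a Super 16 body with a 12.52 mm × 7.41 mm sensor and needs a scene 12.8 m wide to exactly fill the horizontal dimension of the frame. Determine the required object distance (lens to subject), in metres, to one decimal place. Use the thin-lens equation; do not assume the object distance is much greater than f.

461.5 m

W: 12.8 m = 12800 mm.
Magnification m = w/W = dᵢ/dₒ; combined with 1/f = 1/dₒ + 1/dᵢ this gives dₒ = f·(1 + W/w).
dₒ = 451 mm × (1 + 12800/12.52) = 451 × 1023.3642 ≈ 461537.262 mm = 461.537 m.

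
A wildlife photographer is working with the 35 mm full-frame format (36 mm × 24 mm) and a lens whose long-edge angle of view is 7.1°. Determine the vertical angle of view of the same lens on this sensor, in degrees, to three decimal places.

4.737°

From the long-edge AOV: f = 36 / (2·tan(3.55°)) = 36 / 0.12408 ≈ 290.1420 mm.
Vertical AOV = 2·arctan(24 / (2 × 290.1420)) = 2·arctan(0.04136) ≈ 4.7367°.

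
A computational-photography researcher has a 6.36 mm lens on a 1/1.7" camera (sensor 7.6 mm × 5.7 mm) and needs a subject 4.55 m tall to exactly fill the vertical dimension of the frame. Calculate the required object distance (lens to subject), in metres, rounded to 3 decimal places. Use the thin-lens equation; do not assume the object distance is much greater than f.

5.083 m

W: 4.55 m = 4550 mm.
Magnification m = h/W = dᵢ/dₒ; combined with 1/f = 1/dₒ + 1/dᵢ this gives dₒ = f·(1 + W/h).
dₒ = 6.36 mm × (1 + 4550/5.7) = 6.36 × 799.2456 ≈ 5083.202 mm = 5.0832 m.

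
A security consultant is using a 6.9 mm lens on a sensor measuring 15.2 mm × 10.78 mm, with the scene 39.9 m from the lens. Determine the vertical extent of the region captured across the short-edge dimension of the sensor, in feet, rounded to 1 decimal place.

204.5 ft

dₒ: 39.9 m = 39900 mm.
Similar triangles through the lens centre give W/dₒ = h/dᵢ; with 1/f = 1/dₒ + 1/dᵢ this gives W = h·(dₒ − f)/f.
W = 10.78 mm × (39900 − 6.9) / 6.9 = 10.78 × 5781.6087 ≈ 62325.742 mm = 62325.742/304.8 ft = 204.481 ft.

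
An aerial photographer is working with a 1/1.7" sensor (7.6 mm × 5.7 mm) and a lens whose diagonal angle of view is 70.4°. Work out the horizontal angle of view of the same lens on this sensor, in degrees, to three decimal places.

58.875°

Sensor diagonal = √(7.6² + 5.7²) = √90.2500 ≈ 9.5000 mm.
From the diagonal AOV: f = 9.5000 / (2·tan(35.2°)) = 9.5000 / 1.41084 ≈ 6.7336 mm.
Horizontal AOV = 2·arctan(7.6 / (2 × 6.7336)) = 2·arctan(0.56434) ≈ 58.8754°.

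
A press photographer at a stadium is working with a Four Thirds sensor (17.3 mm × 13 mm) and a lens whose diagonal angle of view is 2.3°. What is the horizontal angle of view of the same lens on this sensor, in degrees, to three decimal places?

1.839°

Sensor diagonal = √(17.3² + 13²) = √468.2900 ≈ 21.6400 mm.
From the diagonal AOV: f = 21.6400 / (2·tan(1.15°)) = 21.6400 / 0.04015 ≈ 539.0064 mm.
Horizontal AOV = 2·arctan(17.3 / (2 × 539.0064)) = 2·arctan(0.01605) ≈ 1.8388°.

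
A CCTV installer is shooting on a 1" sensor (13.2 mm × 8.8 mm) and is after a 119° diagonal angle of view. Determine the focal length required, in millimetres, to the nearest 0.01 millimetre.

4.67 mm

Sensor diagonal = √(13.2² + 8.8²) = √251.6800 ≈ 15.8644 mm.
From α = 2·arctan(d/2f) we get f = d / (2·tan(α/2)).
With d = 15.8644 mm and α/2 = 59.5°, tan(α/2) ≈ 1.69766, so f ≈ 15.8644 / 3.39533 ≈ 4.6724 mm.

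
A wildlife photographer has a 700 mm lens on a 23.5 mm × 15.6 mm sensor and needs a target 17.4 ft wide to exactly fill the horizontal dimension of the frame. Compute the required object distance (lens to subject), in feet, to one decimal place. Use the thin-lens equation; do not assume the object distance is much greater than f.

520.6 ft

W: 17.4 ft × 304.8 mm/ft = 5303.52 mm.
Magnification m = w/W = dᵢ/dₒ; combined with 1/f = 1/dₒ + 1/dᵢ this gives dₒ = f·(1 + W/w).
dₒ = 700 mm × (1 + 5303.52/23.5) = 700 × 226.6817 ≈ 158677.186 mm = 158677.186/304.8 ft = 520.594 ft.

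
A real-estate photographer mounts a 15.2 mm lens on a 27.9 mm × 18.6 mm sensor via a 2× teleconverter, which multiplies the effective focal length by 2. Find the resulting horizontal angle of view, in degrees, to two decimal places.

Effective focal length f = 15.2 × 2 = 30.4 mm.
α = 2·arctan(27.9 / (2 × 30.4)) = 2·arctan(0.45888) ≈ 49.2990°.

49.30°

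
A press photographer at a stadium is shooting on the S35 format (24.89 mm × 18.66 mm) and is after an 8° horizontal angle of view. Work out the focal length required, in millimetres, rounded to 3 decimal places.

From α = 2·arctan(w/2f) we get f = w / (2·tan(α/2)).
With w = 24.89 mm and α/2 = 4°, tan(α/2) ≈ 0.06993, so f ≈ 24.89 / 0.13985 ≈ 177.9718 mm.

177.972 mm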